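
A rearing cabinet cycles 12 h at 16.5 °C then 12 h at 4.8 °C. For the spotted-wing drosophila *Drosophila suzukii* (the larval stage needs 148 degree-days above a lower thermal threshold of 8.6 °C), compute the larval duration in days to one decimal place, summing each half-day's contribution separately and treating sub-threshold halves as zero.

37.5 days

Day half: max(0, 16.5 − 8.6) × 0.5 = 7.9 × 0.5 = 3.95 DD.
Night half: max(0, 4.8 − 8.6) × 0.5 = 0.0 × 0.5 = 0.00 DD.
Per 24 h: 3.95 DD/day.
Duration = 148 / 3.95 = 37.468 ≈ 37.5 days.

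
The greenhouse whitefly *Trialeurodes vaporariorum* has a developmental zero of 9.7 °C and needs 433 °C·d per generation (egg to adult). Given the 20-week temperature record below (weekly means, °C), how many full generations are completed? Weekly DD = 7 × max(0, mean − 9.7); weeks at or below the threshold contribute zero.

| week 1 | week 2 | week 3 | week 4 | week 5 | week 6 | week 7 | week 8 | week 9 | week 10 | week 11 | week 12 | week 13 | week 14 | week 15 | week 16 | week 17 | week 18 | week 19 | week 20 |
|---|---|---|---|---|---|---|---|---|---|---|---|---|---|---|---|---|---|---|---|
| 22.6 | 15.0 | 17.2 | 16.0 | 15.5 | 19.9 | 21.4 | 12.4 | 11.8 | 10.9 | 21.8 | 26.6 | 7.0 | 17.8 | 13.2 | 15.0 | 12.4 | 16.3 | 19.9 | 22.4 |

2 generations

Weekly DD (7 × max(0, T̄ − 9.7)): 90.3, 37.1, 52.5, 44.1, 40.6, 71.4, 81.9, 18.9, 14.7, 8.4, 84.7, 118.3, 0.0, 56.7, 24.5, 37.1, 18.9, 46.2, 71.4, 88.9.
Season total = 1006.6 DD.
Complete generations = ⌊1006.6 / 433⌋ = 2.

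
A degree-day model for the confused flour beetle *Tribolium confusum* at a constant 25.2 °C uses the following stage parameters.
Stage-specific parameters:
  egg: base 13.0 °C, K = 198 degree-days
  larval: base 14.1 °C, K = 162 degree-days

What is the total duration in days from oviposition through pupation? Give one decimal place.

egg: 198 / (25.2 − 13.0) = 198 / 12.2 = 16.230 d.
larval: 162 / (25.2 − 14.1) = 162 / 11.1 = 14.595 d.
Sum = 30.824 ≈ 30.8 days.

30.8 days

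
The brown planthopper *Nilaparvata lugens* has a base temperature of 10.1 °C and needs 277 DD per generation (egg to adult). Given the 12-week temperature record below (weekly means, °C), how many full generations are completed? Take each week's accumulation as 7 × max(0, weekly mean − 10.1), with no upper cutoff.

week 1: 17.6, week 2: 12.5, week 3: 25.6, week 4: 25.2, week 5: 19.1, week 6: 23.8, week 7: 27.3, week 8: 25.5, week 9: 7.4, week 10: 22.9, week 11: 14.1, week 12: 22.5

3 generations

Weekly DD (7 × max(0, T̄ − 10.1)): 52.5, 16.8, 108.5, 105.7, 63.0, 95.9, 120.4, 107.8, 0.0, 89.6, 28.0, 86.8.
Season total = 875.0 DD.
Complete generations = ⌊875.0 / 277⌋ = 3.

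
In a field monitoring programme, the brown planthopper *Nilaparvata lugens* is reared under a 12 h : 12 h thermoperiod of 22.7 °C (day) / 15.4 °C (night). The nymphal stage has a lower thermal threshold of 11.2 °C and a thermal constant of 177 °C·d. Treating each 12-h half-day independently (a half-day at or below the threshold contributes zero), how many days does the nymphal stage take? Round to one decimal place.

Day half: max(0, 22.7 − 11.2) × 0.5 = 11.5 × 0.5 = 5.75 DD.
Night half: max(0, 15.4 − 11.2) × 0.5 = 4.2 × 0.5 = 2.10 DD.
Per 24 h: 7.85 DD/day.
Duration = 177 / 7.85 = 22.548 ≈ 22.5 days.

22.5 days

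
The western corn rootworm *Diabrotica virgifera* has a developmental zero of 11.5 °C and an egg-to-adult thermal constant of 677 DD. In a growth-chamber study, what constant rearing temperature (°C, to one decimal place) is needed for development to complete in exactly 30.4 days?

Required daily accumulation = 677 / 30.4 = 22.270 DD/day.
T = T_base + 22.270 = 11.5 + 22.270 = 33.770 ≈ 33.8 °C.

33.8 °C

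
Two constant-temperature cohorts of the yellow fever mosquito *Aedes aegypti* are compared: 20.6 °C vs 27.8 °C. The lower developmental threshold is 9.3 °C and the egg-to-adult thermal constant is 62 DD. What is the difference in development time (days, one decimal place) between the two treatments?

2.1 days

At 20.6 °C: 62 / (20.6 − 9.3) = 62 / 11.3 = 5.487 d.
At 27.8 °C: 62 / (27.8 − 9.3) = 62 / 18.5 = 3.351 d.
Difference = |5.487 − 3.351| = 2.135 ≈ 2.1 days.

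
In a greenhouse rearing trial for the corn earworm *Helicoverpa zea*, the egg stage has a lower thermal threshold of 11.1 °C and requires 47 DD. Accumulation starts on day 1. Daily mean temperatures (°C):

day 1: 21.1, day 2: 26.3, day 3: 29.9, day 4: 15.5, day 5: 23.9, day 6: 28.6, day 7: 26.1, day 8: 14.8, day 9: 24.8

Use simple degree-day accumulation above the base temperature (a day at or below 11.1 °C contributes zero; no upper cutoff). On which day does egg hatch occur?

Daily DD above 11.1 °C: 10.0, 15.2, 18.8, 4.4, 12.8, 17.5, 15.0, 3.7, 13.7.
Cumulative: 10.0, 25.2, 44.0, 48.4, 61.2, 78.7, 93.7, 97.4, 111.1.
The total first reaches 47 DD on day 4.

day 4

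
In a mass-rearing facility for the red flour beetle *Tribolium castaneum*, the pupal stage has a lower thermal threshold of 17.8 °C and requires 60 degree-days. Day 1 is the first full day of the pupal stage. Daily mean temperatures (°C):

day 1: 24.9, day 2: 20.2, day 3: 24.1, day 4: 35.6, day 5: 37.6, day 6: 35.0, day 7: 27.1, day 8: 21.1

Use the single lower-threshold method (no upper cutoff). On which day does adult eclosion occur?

day 6

Daily DD above 17.8 °C: 7.1, 2.4, 6.3, 17.8, 19.8, 17.2, 9.3, 3.3.
Cumulative: 7.1, 9.5, 15.8, 33.6, 53.4, 70.6, 79.9, 83.2.
The total first reaches 60 DD on day 6.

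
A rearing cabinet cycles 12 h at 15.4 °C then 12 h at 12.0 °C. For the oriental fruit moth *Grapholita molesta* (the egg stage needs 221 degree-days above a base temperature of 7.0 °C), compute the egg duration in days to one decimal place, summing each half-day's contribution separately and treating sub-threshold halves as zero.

33.0 days

Day half: max(0, 15.4 − 7.0) × 0.5 = 8.4 × 0.5 = 4.20 DD.
Night half: max(0, 12.0 − 7.0) × 0.5 = 5.0 × 0.5 = 2.50 DD.
Per 24 h: 6.70 DD/day.
Duration = 221 / 6.70 = 32.985 ≈ 33.0 days.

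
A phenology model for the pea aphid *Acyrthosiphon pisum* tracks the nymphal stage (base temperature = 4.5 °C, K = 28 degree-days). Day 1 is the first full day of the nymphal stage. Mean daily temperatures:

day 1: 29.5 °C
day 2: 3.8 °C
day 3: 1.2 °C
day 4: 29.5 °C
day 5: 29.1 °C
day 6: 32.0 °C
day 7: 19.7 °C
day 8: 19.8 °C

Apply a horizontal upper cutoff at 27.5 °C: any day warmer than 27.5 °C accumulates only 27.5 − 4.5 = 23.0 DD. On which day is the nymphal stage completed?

Daily DD above 4.5 °C (capped at 23.0): 23.0, 0.0, 0.0, 23.0, 23.0, 23.0, 15.2, 15.3.
Cumulative: 23.0, 23.0, 23.0, 46.0, 69.0, 92.0, 107.2, 122.5.
The total first reaches 28 DD on day 4.

day 4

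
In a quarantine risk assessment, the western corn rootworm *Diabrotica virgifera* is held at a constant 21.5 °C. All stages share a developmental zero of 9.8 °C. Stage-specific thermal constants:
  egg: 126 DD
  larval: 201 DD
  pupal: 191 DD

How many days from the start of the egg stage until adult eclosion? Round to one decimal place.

Daily accumulation at 21.5 °C = 21.5 − 9.8 = 11.7 DD/day.
Total K = 126 + 201 + 191 = 518 DD.
Total duration = 518 / 11.7 = 44.274 ≈ 44.3 days.

44.3 days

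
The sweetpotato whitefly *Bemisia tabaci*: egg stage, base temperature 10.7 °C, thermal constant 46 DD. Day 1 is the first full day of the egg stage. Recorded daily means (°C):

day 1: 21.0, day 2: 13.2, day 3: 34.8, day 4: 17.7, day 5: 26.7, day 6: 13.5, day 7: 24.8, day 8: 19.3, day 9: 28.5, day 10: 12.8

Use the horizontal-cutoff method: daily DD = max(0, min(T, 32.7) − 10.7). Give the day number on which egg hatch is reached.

day 5

Daily DD above 10.7 °C (capped at 22.0): 10.3, 2.5, 22.0, 7.0, 16.0, 2.8, 14.1, 8.6, 17.8, 2.1.
Cumulative: 10.3, 12.8, 34.8, 41.8, 57.8, 60.6, 74.7, 83.3, 101.1, 103.2.
The total first reaches 46 DD on day 5.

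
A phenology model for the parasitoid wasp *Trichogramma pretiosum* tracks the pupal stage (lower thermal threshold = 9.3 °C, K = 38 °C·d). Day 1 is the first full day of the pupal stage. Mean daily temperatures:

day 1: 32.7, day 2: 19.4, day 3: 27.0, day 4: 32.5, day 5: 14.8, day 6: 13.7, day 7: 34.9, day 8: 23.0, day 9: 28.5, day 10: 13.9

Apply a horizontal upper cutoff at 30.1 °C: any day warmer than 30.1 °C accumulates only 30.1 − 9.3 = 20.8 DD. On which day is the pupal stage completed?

day 3

Daily DD above 9.3 °C (capped at 20.8): 20.8, 10.1, 17.7, 20.8, 5.5, 4.4, 20.8, 13.7, 19.2, 4.6.
Cumulative: 20.8, 30.9, 48.6, 69.4, 74.9, 79.3, 100.1, 113.8, 133.0, 137.6.
The total first reaches 38 DD on day 3.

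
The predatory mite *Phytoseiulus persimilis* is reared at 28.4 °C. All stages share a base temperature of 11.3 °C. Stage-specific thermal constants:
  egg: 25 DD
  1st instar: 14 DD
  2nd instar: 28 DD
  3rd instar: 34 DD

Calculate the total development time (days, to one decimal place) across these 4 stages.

Daily accumulation at 28.4 °C = 28.4 − 11.3 = 17.1 DD/day.
Total K = 25 + 14 + 28 + 34 = 101 DD.
Total duration = 101 / 17.1 = 5.906 ≈ 5.9 days.

5.9 days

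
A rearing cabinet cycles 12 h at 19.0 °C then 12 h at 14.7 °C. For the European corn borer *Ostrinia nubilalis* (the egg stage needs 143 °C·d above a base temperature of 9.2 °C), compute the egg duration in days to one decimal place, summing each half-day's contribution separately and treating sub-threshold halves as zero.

18.7 days

Day half: max(0, 19.0 − 9.2) × 0.5 = 9.8 × 0.5 = 4.90 DD.
Night half: max(0, 14.7 − 9.2) × 0.5 = 5.5 × 0.5 = 2.75 DD.
Per 24 h: 7.65 DD/day.
Duration = 143 / 7.65 = 18.693 ≈ 18.7 days.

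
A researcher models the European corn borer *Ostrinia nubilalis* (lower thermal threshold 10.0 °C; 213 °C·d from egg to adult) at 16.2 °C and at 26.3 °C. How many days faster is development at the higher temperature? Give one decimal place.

At 16.2 °C: 213 / (16.2 − 10.0) = 213 / 6.2 = 34.355 d.
At 26.3 °C: 213 / (26.3 − 10.0) = 213 / 16.3 = 13.067 d.
Difference = |34.355 − 13.067| = 21.287 ≈ 21.3 days.

21.3 days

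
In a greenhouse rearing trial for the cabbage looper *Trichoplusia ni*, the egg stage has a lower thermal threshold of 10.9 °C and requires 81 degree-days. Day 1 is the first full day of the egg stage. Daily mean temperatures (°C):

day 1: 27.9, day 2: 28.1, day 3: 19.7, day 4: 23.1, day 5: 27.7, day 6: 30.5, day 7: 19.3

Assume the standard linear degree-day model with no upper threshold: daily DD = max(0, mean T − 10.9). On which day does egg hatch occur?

Daily DD above 10.9 °C: 17.0, 17.2, 8.8, 12.2, 16.8, 19.6, 8.4.
Cumulative: 17.0, 34.2, 43.0, 55.2, 72.0, 91.6, 100.0.
The total first reaches 81 DD on day 6.

day 6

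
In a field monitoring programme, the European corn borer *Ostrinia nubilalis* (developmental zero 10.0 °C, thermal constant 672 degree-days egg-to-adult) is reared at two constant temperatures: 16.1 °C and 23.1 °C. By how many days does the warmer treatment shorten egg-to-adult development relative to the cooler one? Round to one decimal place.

At 16.1 °C: 672 / (16.1 − 10.0) = 672 / 6.1 = 110.164 d.
At 23.1 °C: 672 / (23.1 − 10.0) = 672 / 13.1 = 51.298 d.
Difference = |110.164 − 51.298| = 58.866 ≈ 58.9 days.

58.9 days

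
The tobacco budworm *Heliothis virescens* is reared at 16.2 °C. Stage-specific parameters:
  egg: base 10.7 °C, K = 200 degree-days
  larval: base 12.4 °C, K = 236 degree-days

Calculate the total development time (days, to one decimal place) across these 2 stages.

98.5 days

egg: 200 / (16.2 − 10.7) = 200 / 5.5 = 36.364 d.
larval: 236 / (16.2 − 12.4) = 236 / 3.8 = 62.105 d.
Sum = 98.469 ≈ 98.5 days.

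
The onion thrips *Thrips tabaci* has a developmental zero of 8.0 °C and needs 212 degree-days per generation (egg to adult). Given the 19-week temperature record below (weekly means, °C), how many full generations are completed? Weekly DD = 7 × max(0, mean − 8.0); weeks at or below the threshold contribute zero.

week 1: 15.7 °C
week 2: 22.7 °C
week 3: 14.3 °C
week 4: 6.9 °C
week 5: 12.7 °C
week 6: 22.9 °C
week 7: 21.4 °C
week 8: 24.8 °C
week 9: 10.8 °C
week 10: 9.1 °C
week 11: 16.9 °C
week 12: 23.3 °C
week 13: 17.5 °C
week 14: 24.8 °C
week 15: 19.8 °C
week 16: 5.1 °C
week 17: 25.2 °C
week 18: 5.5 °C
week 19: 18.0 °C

Weekly DD (7 × max(0, T̄ − 8.0)): 53.9, 102.9, 44.1, 0.0, 32.9, 104.3, 93.8, 117.6, 19.6, 7.7, 62.3, 107.1, 66.5, 117.6, 82.6, 0.0, 120.4, 0.0, 70.0.
Season total = 1203.3 DD.
Complete generations = ⌊1203.3 / 212⌋ = 5.

5 generations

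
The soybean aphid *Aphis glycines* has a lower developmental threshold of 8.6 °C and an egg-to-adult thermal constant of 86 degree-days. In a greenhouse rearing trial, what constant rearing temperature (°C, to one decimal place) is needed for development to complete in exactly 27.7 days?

11.7 °C

Required daily accumulation = 86 / 27.7 = 3.105 DD/day.
T = T_base + 3.105 = 8.6 + 3.105 = 11.705 ≈ 11.7 °C.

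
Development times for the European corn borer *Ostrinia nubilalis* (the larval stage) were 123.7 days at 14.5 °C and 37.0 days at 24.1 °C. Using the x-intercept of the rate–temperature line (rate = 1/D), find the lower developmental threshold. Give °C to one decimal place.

10.4 °C

Under the model K = D·(T − T_b), so D₁·(T₁ − T_b) = D₂·(T₂ − T_b).
123.7·(14.5 − T_b) = 37.0·(24.1 − T_b)
T_b = (123.7·14.5 − 37.0·24.1) / (123.7 − 37.0) = 901.95 / 86.7 = 10.403 °C ≈ 10.4 °C.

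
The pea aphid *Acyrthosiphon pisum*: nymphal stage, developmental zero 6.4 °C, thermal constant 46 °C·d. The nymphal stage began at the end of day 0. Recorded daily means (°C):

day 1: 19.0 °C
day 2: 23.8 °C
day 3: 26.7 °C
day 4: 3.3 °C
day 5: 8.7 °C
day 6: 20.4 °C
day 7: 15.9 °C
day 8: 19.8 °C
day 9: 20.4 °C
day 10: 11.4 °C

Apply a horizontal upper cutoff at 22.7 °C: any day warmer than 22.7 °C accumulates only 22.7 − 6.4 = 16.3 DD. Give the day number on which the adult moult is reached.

day 5

Daily DD above 6.4 °C (capped at 16.3): 12.6, 16.3, 16.3, 0.0, 2.3, 14.0, 9.5, 13.4, 14.0, 5.0.
Cumulative: 12.6, 28.9, 45.2, 45.2, 47.5, 61.5, 71.0, 84.4, 98.4, 103.4.
The total first reaches 46 DD on day 5.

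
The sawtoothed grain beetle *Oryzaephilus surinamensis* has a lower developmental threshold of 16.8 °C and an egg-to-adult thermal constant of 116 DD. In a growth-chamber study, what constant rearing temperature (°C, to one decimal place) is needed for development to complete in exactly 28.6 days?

20.9 °C

Required daily accumulation = 116 / 28.6 = 4.056 DD/day.
T = T_base + 4.056 = 16.8 + 4.056 = 20.856 ≈ 20.9 °C.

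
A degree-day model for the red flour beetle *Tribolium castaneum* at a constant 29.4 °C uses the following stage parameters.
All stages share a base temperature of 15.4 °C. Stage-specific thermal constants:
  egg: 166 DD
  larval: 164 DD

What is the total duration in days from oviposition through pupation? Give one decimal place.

23.6 days

Daily accumulation at 29.4 °C = 29.4 − 15.4 = 14.0 DD/day.
Total K = 166 + 164 = 330 DD.
Total duration = 330 / 14.0 = 23.571 ≈ 23.6 days.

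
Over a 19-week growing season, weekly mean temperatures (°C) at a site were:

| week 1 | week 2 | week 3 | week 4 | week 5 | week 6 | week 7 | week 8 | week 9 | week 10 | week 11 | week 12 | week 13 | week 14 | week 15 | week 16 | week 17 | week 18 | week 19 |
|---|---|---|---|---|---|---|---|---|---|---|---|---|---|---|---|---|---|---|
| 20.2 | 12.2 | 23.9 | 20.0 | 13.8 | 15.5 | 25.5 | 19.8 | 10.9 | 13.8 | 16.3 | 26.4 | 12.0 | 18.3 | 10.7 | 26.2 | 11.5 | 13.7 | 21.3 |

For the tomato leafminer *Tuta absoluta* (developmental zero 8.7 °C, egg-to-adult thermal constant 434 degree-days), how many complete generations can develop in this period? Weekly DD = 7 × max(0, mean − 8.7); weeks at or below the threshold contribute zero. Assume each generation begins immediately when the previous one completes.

2 generations

Weekly DD (7 × max(0, T̄ − 8.7)): 80.5, 24.5, 106.4, 79.1, 35.7, 47.6, 117.6, 77.7, 15.4, 35.7, 53.2, 123.9, 23.1, 67.2, 14.0, 122.5, 19.6, 35.0, 88.2.
Season total = 1166.9 DD.
Complete generations = ⌊1166.9 / 434⌋ = 2.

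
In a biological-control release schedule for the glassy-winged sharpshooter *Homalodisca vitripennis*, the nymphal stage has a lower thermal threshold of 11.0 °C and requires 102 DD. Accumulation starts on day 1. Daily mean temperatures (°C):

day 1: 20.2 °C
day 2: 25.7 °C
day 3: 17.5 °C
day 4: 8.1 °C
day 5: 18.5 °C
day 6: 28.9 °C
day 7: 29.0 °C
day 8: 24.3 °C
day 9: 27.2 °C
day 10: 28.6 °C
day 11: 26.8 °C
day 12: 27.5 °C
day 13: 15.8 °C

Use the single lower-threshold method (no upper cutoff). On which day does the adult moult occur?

day 9

Daily DD above 11.0 °C: 9.2, 14.7, 6.5, 0.0, 7.5, 17.9, 18.0, 13.3, 16.2, 17.6, 15.8, 16.5, 4.8.
Cumulative: 9.2, 23.9, 30.4, 30.4, 37.9, 55.8, 73.8, 87.1, 103.3, 120.9, 136.7, 153.2, 158.0.
The total first reaches 102 DD on day 9.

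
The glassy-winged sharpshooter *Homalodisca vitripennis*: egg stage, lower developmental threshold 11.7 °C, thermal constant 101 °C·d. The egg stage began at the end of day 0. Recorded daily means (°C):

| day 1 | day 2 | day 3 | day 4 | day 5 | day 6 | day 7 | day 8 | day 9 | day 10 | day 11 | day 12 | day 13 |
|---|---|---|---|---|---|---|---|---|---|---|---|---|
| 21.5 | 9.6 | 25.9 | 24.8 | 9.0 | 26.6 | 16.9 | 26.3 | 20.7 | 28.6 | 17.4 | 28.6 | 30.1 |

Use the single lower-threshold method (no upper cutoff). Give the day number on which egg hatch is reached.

day 11

Daily DD above 11.7 °C: 9.8, 0.0, 14.2, 13.1, 0.0, 14.9, 5.2, 14.6, 9.0, 16.9, 5.7, 16.9, 18.4.
Cumulative: 9.8, 9.8, 24.0, 37.1, 37.1, 52.0, 57.2, 71.8, 80.8, 97.7, 103.4, 120.3, 138.7.
The total first reaches 101 DD on day 11.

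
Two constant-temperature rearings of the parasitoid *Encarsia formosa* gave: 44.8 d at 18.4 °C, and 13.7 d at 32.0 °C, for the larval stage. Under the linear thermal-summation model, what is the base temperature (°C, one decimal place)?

Linear rate model ⇒ the product D·(T − T_b) is constant across temperatures.
44.8·(18.4 − T_b) = 13.7·(32.0 − T_b)
T_b = (44.8·18.4 − 13.7·32.0) / (44.8 − 13.7) = 385.92 / 31.1 = 12.409 °C ≈ 12.4 °C.

12.4 °C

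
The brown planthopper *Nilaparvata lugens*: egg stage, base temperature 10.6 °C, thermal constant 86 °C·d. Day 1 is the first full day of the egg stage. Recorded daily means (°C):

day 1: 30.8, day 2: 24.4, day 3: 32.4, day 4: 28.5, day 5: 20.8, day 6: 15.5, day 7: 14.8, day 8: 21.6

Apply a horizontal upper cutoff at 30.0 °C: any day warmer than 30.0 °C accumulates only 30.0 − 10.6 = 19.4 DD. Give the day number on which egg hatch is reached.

day 7

Daily DD above 10.6 °C (capped at 19.4): 19.4, 13.8, 19.4, 17.9, 10.2, 4.9, 4.2, 11.0.
Cumulative: 19.4, 33.2, 52.6, 70.5, 80.7, 85.6, 89.8, 100.8.
The total first reaches 86 DD on day 7.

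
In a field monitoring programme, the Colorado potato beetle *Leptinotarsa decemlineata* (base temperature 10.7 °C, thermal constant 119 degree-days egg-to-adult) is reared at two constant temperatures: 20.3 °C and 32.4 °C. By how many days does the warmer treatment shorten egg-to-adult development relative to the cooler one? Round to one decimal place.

At 20.3 °C: 119 / (20.3 − 10.7) = 119 / 9.6 = 12.396 d.
At 32.4 °C: 119 / (32.4 − 10.7) = 119 / 21.7 = 5.484 d.
Difference = |12.396 − 5.484| = 6.912 ≈ 6.9 days.

6.9 days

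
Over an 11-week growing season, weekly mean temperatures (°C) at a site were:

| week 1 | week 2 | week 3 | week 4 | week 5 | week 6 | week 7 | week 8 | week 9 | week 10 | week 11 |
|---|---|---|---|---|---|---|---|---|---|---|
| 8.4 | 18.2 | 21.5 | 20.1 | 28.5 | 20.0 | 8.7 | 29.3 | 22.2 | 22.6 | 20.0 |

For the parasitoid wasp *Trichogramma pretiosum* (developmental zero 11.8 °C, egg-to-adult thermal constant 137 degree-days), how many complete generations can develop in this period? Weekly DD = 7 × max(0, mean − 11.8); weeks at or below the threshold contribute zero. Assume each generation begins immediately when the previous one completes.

4 generations

Weekly DD (7 × max(0, T̄ − 11.8)): 0.0, 44.8, 67.9, 58.1, 116.9, 57.4, 0.0, 122.5, 72.8, 75.6, 57.4.
Season total = 673.4 DD.
Complete generations = ⌊673.4 / 137⌋ = 4.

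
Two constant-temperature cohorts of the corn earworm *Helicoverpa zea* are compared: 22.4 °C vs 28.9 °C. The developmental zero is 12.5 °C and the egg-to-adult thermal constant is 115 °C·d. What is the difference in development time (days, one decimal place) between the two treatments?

At 22.4 °C: 115 / (22.4 − 12.5) = 115 / 9.9 = 11.616 d.
At 28.9 °C: 115 / (28.9 − 12.5) = 115 / 16.4 = 7.012 d.
Difference = |11.616 − 7.012| = 4.604 ≈ 4.6 days.

4.6 days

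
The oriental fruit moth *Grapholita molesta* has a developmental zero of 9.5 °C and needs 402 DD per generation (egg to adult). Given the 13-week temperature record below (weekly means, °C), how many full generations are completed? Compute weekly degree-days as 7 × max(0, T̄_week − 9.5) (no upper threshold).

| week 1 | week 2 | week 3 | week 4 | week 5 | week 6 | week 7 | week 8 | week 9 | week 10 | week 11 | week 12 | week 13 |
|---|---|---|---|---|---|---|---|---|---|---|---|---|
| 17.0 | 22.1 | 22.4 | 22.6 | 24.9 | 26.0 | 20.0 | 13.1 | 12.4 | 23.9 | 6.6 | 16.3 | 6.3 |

Weekly DD (7 × max(0, T̄ − 9.5)): 52.5, 88.2, 90.3, 91.7, 107.8, 115.5, 73.5, 25.2, 20.3, 100.8, 0.0, 47.6, 0.0.
Season total = 813.4 DD.
Complete generations = ⌊813.4 / 402⌋ = 2.

2 generations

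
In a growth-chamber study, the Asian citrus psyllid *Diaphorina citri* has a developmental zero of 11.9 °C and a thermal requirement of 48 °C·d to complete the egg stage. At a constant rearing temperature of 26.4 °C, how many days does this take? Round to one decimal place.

3.3 days

Daily accumulation = 26.4 − 11.9 = 14.5 DD/day.
Duration = 48 / 14.5 = 3.310 ≈ 3.3 days.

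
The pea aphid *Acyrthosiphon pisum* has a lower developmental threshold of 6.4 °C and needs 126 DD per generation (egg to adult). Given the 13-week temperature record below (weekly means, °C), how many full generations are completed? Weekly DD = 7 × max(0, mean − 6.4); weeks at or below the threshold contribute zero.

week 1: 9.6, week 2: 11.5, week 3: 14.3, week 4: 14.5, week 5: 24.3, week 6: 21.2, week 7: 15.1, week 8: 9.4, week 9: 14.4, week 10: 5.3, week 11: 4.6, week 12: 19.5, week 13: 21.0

Weekly DD (7 × max(0, T̄ − 6.4)): 22.4, 35.7, 55.3, 56.7, 125.3, 103.6, 60.9, 21.0, 56.0, 0.0, 0.0, 91.7, 102.2.
Season total = 730.8 DD.
Complete generations = ⌊730.8 / 126⌋ = 5.

5 generations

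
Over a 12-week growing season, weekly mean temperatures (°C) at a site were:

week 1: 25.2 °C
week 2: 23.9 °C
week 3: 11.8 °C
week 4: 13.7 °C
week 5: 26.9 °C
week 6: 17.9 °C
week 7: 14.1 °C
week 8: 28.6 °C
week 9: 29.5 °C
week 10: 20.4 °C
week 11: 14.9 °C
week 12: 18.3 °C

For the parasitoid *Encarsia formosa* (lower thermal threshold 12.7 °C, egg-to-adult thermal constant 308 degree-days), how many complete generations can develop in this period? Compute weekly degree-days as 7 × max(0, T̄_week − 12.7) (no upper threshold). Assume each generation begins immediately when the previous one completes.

Weekly DD (7 × max(0, T̄ − 12.7)): 87.5, 78.4, 0.0, 7.0, 99.4, 36.4, 9.8, 111.3, 117.6, 53.9, 15.4, 39.2.
Season total = 655.9 DD.
Complete generations = ⌊655.9 / 308⌋ = 2.

2 generations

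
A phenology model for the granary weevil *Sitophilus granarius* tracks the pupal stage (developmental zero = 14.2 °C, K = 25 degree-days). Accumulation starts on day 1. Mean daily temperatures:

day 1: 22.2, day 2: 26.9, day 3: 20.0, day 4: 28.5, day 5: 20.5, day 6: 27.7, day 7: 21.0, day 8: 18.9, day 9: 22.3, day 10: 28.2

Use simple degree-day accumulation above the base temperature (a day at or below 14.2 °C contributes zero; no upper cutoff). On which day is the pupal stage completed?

day 3

Daily DD above 14.2 °C: 8.0, 12.7, 5.8, 14.3, 6.3, 13.5, 6.8, 4.7, 8.1, 14.0.
Cumulative: 8.0, 20.7, 26.5, 40.8, 47.1, 60.6, 67.4, 72.1, 80.2, 94.2.
The total first reaches 25 DD on day 3.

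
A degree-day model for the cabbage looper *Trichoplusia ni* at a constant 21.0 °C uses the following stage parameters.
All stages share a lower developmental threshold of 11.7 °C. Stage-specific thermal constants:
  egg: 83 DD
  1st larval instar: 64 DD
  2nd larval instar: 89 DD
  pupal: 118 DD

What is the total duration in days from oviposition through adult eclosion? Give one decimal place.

Daily accumulation at 21.0 °C = 21.0 − 11.7 = 9.3 DD/day.
Total K = 83 + 64 + 89 + 118 = 354 DD.
Total duration = 354 / 9.3 = 38.065 ≈ 38.1 days.

38.1 days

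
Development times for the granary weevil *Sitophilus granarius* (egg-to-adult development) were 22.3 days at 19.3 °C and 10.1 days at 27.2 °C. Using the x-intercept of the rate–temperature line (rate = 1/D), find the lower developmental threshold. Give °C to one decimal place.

Under the model K = D·(T − T_b), so D₁·(T₁ − T_b) = D₂·(T₂ − T_b).
22.3·(19.3 − T_b) = 10.1·(27.2 − T_b)
T_b = (22.3·19.3 − 10.1·27.2) / (22.3 − 10.1) = 155.67 / 12.2 = 12.760 °C ≈ 12.8 °C.

12.8 °C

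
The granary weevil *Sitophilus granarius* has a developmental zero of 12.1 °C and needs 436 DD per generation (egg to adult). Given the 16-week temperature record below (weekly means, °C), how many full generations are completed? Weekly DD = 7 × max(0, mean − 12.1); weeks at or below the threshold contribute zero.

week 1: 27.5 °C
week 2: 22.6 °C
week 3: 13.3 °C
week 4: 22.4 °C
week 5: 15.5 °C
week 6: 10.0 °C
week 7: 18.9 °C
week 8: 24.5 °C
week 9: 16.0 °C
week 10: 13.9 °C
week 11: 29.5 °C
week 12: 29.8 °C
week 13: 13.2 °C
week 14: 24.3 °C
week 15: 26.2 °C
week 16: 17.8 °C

2 generations

Weekly DD (7 × max(0, T̄ − 12.1)): 107.8, 73.5, 8.4, 72.1, 23.8, 0.0, 47.6, 86.8, 27.3, 12.6, 121.8, 123.9, 7.7, 85.4, 98.7, 39.9.
Season total = 937.3 DD.
Complete generations = ⌊937.3 / 436⌋ = 2.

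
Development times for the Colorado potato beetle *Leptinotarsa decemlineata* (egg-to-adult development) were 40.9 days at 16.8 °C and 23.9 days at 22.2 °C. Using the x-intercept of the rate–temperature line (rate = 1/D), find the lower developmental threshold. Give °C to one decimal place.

9.2 °C

Equal thermal constants: D₁(T₁ − T_b) = D₂(T₂ − T_b).
40.9·(16.8 − T_b) = 23.9·(22.2 − T_b)
T_b = (40.9·16.8 − 23.9·22.2) / (40.9 − 23.9) = 156.54 / 17.0 = 9.208 °C ≈ 9.2 °C.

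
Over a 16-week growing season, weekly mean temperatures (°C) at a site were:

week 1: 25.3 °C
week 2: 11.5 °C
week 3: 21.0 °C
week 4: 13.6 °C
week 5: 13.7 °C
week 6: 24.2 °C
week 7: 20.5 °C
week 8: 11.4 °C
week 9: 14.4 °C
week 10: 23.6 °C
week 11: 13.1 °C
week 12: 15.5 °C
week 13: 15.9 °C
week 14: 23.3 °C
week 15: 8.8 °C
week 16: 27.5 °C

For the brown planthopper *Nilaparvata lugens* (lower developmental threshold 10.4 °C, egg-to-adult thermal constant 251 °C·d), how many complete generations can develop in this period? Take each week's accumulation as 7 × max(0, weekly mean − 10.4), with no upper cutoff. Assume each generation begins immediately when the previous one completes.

Weekly DD (7 × max(0, T̄ − 10.4)): 104.3, 7.7, 74.2, 22.4, 23.1, 96.6, 70.7, 7.0, 28.0, 92.4, 18.9, 35.7, 38.5, 90.3, 0.0, 119.7.
Season total = 829.5 DD.
Complete generations = ⌊829.5 / 251⌋ = 3.

3 generations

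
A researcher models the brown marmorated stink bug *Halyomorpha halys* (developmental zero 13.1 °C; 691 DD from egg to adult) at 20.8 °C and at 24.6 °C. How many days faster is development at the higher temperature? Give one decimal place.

At 20.8 °C: 691 / (20.8 − 13.1) = 691 / 7.7 = 89.740 d.
At 24.6 °C: 691 / (24.6 − 13.1) = 691 / 11.5 = 60.087 d.
Difference = |89.740 − 60.087| = 29.653 ≈ 29.7 days.

29.7 days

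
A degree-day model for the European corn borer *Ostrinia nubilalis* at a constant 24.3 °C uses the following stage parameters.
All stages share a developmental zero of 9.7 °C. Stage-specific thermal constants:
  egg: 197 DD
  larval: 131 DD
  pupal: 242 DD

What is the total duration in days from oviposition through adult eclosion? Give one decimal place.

39.0 days

Daily accumulation at 24.3 °C = 24.3 − 9.7 = 14.6 DD/day.
Total K = 197 + 131 + 242 = 570 DD.
Total duration = 570 / 14.6 = 39.041 ≈ 39.0 days.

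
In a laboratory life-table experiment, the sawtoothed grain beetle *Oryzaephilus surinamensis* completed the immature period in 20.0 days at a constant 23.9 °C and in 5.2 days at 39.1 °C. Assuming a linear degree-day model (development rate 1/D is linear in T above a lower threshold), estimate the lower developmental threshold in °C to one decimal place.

Under the model K = D·(T − T_b), so D₁·(T₁ − T_b) = D₂·(T₂ − T_b).
20.0·(23.9 − T_b) = 5.2·(39.1 − T_b)
T_b = (20.0·23.9 − 5.2·39.1) / (20.0 − 5.2) = 274.68 / 14.8 = 18.559 °C ≈ 18.6 °C.

18.6 °C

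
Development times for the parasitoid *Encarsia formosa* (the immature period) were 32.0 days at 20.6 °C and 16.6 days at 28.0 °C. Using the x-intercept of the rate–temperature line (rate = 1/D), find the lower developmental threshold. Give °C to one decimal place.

12.6 °C

Equal thermal constants: D₁(T₁ − T_b) = D₂(T₂ − T_b).
32.0·(20.6 − T_b) = 16.6·(28.0 − T_b)
T_b = (32.0·20.6 − 16.6·28.0) / (32.0 − 16.6) = 194.40 / 15.4 = 12.623 °C ≈ 12.6 °C.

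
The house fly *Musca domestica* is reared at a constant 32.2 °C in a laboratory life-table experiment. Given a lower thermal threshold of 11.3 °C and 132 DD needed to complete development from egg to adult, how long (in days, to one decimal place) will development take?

6.3 days

Daily accumulation = 32.2 − 11.3 = 20.9 DD/day.
Duration = 132 / 20.9 = 6.316 ≈ 6.3 days.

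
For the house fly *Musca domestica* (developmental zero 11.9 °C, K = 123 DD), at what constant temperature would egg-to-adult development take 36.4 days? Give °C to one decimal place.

15.3 °C

Required daily accumulation = 123 / 36.4 = 3.379 DD/day.
T = T_base + 3.379 = 11.9 + 3.379 = 15.279 ≈ 15.3 °C.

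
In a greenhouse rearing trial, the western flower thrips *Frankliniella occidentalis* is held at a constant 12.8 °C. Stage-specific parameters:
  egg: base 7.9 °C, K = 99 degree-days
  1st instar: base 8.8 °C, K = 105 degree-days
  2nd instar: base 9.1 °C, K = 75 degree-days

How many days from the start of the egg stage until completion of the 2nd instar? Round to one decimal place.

egg: 99 / (12.8 − 7.9) = 99 / 4.9 = 20.204 d.
1st instar: 105 / (12.8 − 8.8) = 105 / 4.0 = 26.250 d.
2nd instar: 75 / (12.8 − 9.1) = 75 / 3.7 = 20.270 d.
Sum = 66.724 ≈ 66.7 days.

66.7 days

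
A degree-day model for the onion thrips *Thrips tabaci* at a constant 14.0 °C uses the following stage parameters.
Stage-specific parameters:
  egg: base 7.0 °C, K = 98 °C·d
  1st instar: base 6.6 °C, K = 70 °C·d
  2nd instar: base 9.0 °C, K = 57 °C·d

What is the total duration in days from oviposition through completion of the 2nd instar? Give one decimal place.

34.9 days

egg: 98 / (14.0 − 7.0) = 98 / 7.0 = 14.000 d.
1st instar: 70 / (14.0 − 6.6) = 70 / 7.4 = 9.459 d.
2nd instar: 57 / (14.0 − 9.0) = 57 / 5.0 = 11.400 d.
Sum = 34.859 ≈ 34.9 days.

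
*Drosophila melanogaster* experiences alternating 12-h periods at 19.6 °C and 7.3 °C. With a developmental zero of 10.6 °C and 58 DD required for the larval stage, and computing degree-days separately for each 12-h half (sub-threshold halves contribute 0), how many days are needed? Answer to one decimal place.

12.9 days

Day half: max(0, 19.6 − 10.6) × 0.5 = 9.0 × 0.5 = 4.50 DD.
Night half: max(0, 7.3 − 10.6) × 0.5 = 0.0 × 0.5 = 0.00 DD.
Per 24 h: 4.50 DD/day.
Duration = 58 / 4.50 = 12.889 ≈ 12.9 days.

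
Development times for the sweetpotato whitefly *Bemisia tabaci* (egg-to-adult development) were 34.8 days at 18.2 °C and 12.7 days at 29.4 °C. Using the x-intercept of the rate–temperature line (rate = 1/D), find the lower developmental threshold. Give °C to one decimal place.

11.8 °C

Linear rate model ⇒ the product D·(T − T_b) is constant across temperatures.
34.8·(18.2 − T_b) = 12.7·(29.4 − T_b)
T_b = (34.8·18.2 − 12.7·29.4) / (34.8 − 12.7) = 259.98 / 22.1 = 11.764 °C ≈ 11.8 °C.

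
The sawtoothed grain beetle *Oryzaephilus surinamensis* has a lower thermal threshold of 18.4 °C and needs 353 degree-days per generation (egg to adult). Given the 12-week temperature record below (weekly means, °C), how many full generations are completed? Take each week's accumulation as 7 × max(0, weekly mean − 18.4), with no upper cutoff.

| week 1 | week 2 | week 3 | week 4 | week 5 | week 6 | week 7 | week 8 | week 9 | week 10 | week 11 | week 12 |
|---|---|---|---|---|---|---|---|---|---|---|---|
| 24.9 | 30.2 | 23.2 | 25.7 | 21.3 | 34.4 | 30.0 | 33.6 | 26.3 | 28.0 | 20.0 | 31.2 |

2 generations

Weekly DD (7 × max(0, T̄ − 18.4)): 45.5, 82.6, 33.6, 51.1, 20.3, 112.0, 81.2, 106.4, 55.3, 67.2, 11.2, 89.6.
Season total = 756.0 DD.
Complete generations = ⌊756.0 / 353⌋ = 2.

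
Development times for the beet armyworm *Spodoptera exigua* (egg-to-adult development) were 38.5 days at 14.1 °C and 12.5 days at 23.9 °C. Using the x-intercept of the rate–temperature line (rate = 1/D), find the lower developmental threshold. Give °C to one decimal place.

Under the model K = D·(T − T_b), so D₁·(T₁ − T_b) = D₂·(T₂ − T_b).
38.5·(14.1 − T_b) = 12.5·(23.9 − T_b)
T_b = (38.5·14.1 − 12.5·23.9) / (38.5 − 12.5) = 244.10 / 26.0 = 9.388 °C ≈ 9.4 °C.

9.4 °C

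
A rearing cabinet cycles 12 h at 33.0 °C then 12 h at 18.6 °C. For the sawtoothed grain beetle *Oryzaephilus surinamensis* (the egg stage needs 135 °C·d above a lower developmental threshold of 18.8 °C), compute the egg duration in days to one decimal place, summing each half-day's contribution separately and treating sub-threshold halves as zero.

19.0 days

Day half: max(0, 33.0 − 18.8) × 0.5 = 14.2 × 0.5 = 7.10 DD.
Night half: max(0, 18.6 − 18.8) × 0.5 = 0.0 × 0.5 = 0.00 DD.
Per 24 h: 7.10 DD/day.
Duration = 135 / 7.10 = 19.014 ≈ 19.0 days.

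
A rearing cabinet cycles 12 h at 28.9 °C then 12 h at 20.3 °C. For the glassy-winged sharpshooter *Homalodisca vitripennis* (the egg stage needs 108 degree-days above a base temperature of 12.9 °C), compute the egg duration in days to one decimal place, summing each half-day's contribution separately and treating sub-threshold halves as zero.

Day half: max(0, 28.9 − 12.9) × 0.5 = 16.0 × 0.5 = 8.00 DD.
Night half: max(0, 20.3 − 12.9) × 0.5 = 7.4 × 0.5 = 3.70 DD.
Per 24 h: 11.70 DD/day.
Duration = 108 / 11.70 = 9.231 ≈ 9.2 days.

9.2 days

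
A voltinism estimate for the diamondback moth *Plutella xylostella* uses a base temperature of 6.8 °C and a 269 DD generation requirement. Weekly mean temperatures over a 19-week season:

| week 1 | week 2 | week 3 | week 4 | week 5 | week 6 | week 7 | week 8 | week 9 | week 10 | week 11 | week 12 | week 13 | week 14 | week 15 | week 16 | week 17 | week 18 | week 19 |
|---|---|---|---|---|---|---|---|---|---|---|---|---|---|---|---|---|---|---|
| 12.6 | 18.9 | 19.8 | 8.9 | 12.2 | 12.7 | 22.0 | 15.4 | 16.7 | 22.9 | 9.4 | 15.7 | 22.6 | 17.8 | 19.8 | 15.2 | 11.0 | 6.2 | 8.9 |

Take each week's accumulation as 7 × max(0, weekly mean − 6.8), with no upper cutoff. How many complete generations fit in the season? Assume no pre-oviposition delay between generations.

4 generations

Weekly DD (7 × max(0, T̄ − 6.8)): 40.6, 84.7, 91.0, 14.7, 37.8, 41.3, 106.4, 60.2, 69.3, 112.7, 18.2, 62.3, 110.6, 77.0, 91.0, 58.8, 29.4, 0.0, 14.7.
Season total = 1120.7 DD.
Complete generations = ⌊1120.7 / 269⌋ = 4.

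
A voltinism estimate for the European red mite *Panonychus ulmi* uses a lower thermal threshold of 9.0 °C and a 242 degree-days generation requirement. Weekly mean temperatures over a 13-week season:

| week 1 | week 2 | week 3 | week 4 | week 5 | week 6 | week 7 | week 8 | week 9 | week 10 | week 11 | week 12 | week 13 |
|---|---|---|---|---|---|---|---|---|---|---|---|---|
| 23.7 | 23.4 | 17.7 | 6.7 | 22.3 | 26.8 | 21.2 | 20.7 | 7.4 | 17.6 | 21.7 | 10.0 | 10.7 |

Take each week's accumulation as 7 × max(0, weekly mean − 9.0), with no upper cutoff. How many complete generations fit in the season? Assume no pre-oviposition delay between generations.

Weekly DD (7 × max(0, T̄ − 9.0)): 102.9, 100.8, 60.9, 0.0, 93.1, 124.6, 85.4, 81.9, 0.0, 60.2, 88.9, 7.0, 11.9.
Season total = 817.6 DD.
Complete generations = ⌊817.6 / 242⌋ = 3.

3 generations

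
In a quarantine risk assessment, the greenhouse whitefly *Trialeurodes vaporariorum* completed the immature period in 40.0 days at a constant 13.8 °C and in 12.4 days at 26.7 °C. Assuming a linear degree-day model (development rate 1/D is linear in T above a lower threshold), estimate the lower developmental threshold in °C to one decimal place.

Linear rate model ⇒ the product D·(T − T_b) is constant across temperatures.
40.0·(13.8 − T_b) = 12.4·(26.7 − T_b)
T_b = (40.0·13.8 − 12.4·26.7) / (40.0 − 12.4) = 220.92 / 27.6 = 8.004 °C ≈ 8.0 °C.

8.0 °C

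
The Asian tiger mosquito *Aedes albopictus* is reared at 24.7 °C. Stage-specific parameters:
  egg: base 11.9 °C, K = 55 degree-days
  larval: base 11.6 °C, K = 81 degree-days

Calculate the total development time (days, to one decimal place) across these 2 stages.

10.5 days

egg: 55 / (24.7 − 11.9) = 55 / 12.8 = 4.297 d.
larval: 81 / (24.7 − 11.6) = 81 / 13.1 = 6.183 d.
Sum = 10.480 ≈ 10.5 days.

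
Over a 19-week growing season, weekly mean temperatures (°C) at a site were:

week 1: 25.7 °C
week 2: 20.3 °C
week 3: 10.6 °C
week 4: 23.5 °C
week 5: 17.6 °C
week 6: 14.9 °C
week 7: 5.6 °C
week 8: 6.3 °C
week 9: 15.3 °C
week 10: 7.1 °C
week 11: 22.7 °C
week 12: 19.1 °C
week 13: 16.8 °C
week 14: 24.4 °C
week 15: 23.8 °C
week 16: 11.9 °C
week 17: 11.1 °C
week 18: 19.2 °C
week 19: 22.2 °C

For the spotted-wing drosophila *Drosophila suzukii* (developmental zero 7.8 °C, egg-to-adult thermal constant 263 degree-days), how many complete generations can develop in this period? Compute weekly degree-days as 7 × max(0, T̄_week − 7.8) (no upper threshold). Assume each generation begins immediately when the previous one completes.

Weekly DD (7 × max(0, T̄ − 7.8)): 125.3, 87.5, 19.6, 109.9, 68.6, 49.7, 0.0, 0.0, 52.5, 0.0, 104.3, 79.1, 63.0, 116.2, 112.0, 28.7, 23.1, 79.8, 100.8.
Season total = 1220.1 DD.
Complete generations = ⌊1220.1 / 263⌋ = 4.

4 generations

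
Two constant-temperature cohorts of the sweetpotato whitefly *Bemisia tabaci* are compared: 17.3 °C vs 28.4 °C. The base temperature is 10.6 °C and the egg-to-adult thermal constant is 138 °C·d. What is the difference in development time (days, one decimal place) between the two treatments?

12.8 days

At 17.3 °C: 138 / (17.3 − 10.6) = 138 / 6.7 = 20.597 d.
At 28.4 °C: 138 / (28.4 − 10.6) = 138 / 17.8 = 7.753 d.
Difference = |20.597 − 7.753| = 12.844 ≈ 12.8 days.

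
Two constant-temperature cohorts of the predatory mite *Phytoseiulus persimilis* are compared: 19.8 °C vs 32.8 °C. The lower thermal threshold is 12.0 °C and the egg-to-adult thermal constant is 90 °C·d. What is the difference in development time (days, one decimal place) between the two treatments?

7.2 days

At 19.8 °C: 90 / (19.8 − 12.0) = 90 / 7.8 = 11.538 d.
At 32.8 °C: 90 / (32.8 − 12.0) = 90 / 20.8 = 4.327 d.
Difference = |11.538 − 4.327| = 7.212 ≈ 7.2 days.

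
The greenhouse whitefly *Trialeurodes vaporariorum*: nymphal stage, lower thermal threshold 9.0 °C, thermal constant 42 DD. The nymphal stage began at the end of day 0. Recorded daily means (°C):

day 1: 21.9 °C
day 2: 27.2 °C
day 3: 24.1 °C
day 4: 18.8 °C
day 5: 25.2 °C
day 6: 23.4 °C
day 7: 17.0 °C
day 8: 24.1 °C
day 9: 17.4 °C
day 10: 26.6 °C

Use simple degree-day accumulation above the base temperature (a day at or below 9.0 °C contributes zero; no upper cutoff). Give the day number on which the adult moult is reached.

day 3

Daily DD above 9.0 °C: 12.9, 18.2, 15.1, 9.8, 16.2, 14.4, 8.0, 15.1, 8.4, 17.6.
Cumulative: 12.9, 31.1, 46.2, 56.0, 72.2, 86.6, 94.6, 109.7, 118.1, 135.7.
The total first reaches 42 DD on day 3.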